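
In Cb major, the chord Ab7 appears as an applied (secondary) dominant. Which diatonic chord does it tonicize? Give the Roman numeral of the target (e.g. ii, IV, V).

The chord is a dominant seventh chord on Ab.
A dominant resolves down a perfect fifth: Ab → Db. In Cb major, Db is scale degree 2, i.e. ii.

ii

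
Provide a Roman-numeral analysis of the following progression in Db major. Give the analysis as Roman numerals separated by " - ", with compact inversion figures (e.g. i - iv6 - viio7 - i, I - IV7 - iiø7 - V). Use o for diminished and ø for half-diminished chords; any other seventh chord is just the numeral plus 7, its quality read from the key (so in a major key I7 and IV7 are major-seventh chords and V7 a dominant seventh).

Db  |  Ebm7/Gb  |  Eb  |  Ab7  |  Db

I - ii65 - V/V - V7 - I

Db: root Db is the tonic; major triad there is I.
Ebm7/Gb has root Eb, degree 2 in Db major, so ii65.
Eb: a major triad on Eb, the applied dominant of V → V/V.
Ab7: dominant seventh chord on Ab = scale degree 5 → V7.
Db: root Db is the tonic; major triad there is I.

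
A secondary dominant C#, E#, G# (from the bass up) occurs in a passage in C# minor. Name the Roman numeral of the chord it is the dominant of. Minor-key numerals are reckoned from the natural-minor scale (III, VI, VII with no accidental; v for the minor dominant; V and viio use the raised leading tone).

The chord is a major triad on C#.
A dominant resolves down a perfect fifth: C# → F#. In C# minor, F# is scale degree 4, i.e. iv.

iv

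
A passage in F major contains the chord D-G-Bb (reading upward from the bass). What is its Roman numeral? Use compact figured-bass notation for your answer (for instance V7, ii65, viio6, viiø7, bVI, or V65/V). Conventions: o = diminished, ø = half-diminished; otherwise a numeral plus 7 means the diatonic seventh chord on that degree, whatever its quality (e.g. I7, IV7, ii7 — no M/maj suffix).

ii64

The pitches G-Bb-D form a minor triad rooted on G.
In F major, G is the supertonic; the diatonic minor triad there is ii.
With D in the bass the chord is in second inversion, so the figured bass is 64.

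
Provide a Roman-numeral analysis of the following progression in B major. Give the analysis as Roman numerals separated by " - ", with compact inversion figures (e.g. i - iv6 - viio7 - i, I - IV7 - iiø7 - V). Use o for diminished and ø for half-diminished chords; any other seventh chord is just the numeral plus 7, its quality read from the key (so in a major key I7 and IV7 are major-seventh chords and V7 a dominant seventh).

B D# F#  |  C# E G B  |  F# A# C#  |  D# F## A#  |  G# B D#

B-D#-F#: major triad on B = scale degree 1 → I.
C#-E-G-B is non-diatonic — iiø7, a mixture chord from B minor.
F#-A#-C#: root F# is the dominant; major triad there is V.
D#-F##-A# is the secondary dominant of vi (major triad on D#): V/vi.
G#-B-D#: root G# is the submediant; minor triad there is vi.

I - iiø7 - V - V/vi - vi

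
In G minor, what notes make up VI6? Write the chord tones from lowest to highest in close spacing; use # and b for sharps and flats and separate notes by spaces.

In G minor, the sixth degree is Eb, and the diatonic chord built there is a major triad.
That chord is spelled Eb-G-Bb.
The figured bass 6 indicates first inversion, placing the third (G) in the bass: G-Bb-Eb.

G Bb Eb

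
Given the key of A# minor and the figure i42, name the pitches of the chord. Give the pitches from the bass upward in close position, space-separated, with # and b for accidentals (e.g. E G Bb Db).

G# A# C# E#

The numeral's case and figure indicate a minor seventh chord. In A# minor its root, the first degree, is A#.
Stacking thirds from A# gives A#-C#-E#-G#.
The figured bass 42 indicates third inversion, placing the seventh (G#) in the bass: G#-A#-C#-E#.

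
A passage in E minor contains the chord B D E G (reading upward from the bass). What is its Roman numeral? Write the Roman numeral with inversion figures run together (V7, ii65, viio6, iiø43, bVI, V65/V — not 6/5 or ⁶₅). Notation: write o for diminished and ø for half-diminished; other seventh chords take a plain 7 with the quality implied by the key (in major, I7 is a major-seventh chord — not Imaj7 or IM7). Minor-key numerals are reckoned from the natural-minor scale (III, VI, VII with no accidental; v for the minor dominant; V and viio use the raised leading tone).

i43

Stacked in thirds the chord is E-G-B-D: a minor seventh chord on E.
In E minor, E is the tonic; the diatonic minor seventh chord there is i7.
With B in the bass the chord is in second inversion, so the figured bass is 43.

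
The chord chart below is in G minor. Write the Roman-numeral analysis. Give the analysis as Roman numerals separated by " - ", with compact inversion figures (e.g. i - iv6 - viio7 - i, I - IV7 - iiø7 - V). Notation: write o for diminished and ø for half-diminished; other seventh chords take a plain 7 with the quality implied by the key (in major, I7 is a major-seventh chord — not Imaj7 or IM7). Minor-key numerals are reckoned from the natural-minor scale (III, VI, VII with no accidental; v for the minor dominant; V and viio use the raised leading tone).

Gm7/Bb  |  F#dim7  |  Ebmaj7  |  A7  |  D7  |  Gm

i65 - viio7 - VI7 - V7/V - V7 - i

Gm7/Bb: minor seventh chord on G = scale degree 1 → i65.
F#dim7 has root F#, degree 7 in G minor, so viio7.
Ebmaj7: major seventh chord on Eb = scale degree 6 → VI7.
A7: a dominant seventh chord on A, the applied dominant of V → V7/V.
D7 has root D, degree 5 in G minor, so V7.
Gm: minor triad on G = scale degree 1 → i.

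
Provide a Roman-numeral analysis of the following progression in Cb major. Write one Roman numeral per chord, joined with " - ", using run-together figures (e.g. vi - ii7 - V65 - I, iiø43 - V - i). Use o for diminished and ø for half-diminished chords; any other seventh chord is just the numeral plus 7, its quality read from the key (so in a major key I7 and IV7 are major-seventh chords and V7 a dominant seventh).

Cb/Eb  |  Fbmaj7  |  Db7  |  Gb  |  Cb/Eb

I6 - IV7 - V7/V - V - I6

Cb/Eb has root Cb, degree 1 in Cb major, so I6.
Fbmaj7: major seventh chord on Fb = scale degree 4 → IV7.
Db7: a dominant seventh chord on Db, the applied dominant of V → V7/V.
Gb: root Gb is the dominant; major triad there is V.
Cb/Eb has root Cb, degree 1 in Cb major, so I6.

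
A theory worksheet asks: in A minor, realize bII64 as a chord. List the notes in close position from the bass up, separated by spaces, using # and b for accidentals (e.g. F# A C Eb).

F Bb D

bII64 is the Neapolitan chord — a major triad on the lowered second degree. In A minor that root is Bb.
So the chord is Bb-D-F.
The figured bass 64 indicates second inversion, placing the fifth (F) in the bass: F-Bb-D.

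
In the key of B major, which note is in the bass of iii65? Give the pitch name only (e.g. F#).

iii in B major has root D#; the chord is D#-F#-A#-C#.
The figure 65 means first inversion — the third is in the bass.

F#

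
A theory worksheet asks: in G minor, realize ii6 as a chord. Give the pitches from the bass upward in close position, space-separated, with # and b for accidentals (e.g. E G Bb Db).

C E A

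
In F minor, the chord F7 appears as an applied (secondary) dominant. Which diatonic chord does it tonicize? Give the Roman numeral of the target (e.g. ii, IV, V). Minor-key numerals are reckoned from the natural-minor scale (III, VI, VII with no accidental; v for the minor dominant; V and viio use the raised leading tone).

iv

The chord is a dominant seventh chord on F.
A dominant resolves down a perfect fifth: F → Bb. In F minor, Bb is scale degree 4, i.e. iv.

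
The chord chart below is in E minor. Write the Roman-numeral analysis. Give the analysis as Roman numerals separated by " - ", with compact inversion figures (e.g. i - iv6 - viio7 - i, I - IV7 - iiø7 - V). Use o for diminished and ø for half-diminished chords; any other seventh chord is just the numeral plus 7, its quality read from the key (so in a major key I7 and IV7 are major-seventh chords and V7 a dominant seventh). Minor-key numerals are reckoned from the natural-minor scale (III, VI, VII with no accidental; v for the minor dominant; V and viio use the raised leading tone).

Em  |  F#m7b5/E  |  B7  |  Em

Em: root E is the tonic; minor triad there is i.
F#m7b5/E: half-diminished seventh chord on F# = scale degree 2 → iiø42.
B7: dominant seventh chord on B = scale degree 5 → V7.
Em has root E, degree 1 in E minor, so i.

i - iiø42 - V7 - i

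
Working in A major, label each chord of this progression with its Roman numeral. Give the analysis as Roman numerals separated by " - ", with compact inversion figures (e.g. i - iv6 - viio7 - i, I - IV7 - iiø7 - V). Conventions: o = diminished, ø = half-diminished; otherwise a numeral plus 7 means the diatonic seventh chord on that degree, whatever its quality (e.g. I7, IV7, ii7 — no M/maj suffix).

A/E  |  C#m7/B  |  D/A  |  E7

A/E: root A is the tonic; major triad there is I64.
C#m7/B: root C# is the mediant; minor seventh chord there is iii42.
D/A: root D is the subdominant; major triad there is IV64.
E7: dominant seventh chord on E = scale degree 5 → V7.

I64 - iii42 - IV64 - V7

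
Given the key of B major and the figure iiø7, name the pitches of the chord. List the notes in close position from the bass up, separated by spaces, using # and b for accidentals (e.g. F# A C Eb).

C# E G B

iiø7 is the half-diminished supertonic seventh, borrowed from the parallel minor. In B major that root is C#.
So the chord is C#-E-G-B.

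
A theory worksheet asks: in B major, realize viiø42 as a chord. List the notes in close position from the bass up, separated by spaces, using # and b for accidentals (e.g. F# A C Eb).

In B major, the leading tone is A#, and the diatonic chord built there is a half-diminished seventh chord.
That chord is spelled A#-C#-E-G#.
With the 42 figure the chord is in third inversion; from the bass G# upward in close position it reads G#-A#-C#-E.

G# A# C# E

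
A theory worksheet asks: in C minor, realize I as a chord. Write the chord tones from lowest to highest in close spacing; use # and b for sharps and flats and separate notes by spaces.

C E G

Scale degree 1 in C minor is C; here the chord built on it is altered to a major triad. I is the major tonic (Picardy third), borrowed from the parallel major.
So the chord is C-E-G, a major triad.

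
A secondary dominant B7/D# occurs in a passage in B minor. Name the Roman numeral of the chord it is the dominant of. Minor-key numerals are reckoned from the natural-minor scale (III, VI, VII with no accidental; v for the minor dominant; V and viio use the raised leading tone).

iv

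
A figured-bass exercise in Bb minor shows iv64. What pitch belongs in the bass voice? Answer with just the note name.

iv in Bb minor has root Eb; the chord is Eb-Gb-Bb.
The figure 64 means second inversion — the fifth is in the bass.

Bb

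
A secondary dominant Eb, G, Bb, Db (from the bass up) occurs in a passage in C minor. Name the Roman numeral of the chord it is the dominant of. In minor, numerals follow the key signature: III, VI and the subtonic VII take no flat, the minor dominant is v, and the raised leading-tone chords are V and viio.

VI

The chord is a dominant seventh chord on Eb.
A dominant resolves down a perfect fifth: Eb → Ab. In C minor, Ab is scale degree 6, i.e. VI.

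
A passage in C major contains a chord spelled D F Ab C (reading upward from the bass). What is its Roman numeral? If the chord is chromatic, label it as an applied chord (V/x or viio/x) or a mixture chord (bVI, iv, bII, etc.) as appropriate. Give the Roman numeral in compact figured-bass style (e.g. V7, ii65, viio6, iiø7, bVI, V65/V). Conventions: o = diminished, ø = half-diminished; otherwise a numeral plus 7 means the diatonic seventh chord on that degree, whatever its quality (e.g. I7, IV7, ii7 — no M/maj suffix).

Stacked in thirds the chord is D-F-Ab-C: a half-diminished seventh chord on D.
D is the second degree of C major. This is the half-diminished supertonic seventh, borrowed from the parallel minor.

iiø7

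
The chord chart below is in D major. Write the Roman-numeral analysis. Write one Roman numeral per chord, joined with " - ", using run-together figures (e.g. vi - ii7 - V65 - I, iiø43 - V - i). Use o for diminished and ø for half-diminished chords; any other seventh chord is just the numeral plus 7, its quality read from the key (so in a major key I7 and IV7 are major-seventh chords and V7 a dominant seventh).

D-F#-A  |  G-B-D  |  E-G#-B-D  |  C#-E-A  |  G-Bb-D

I - IV - V7/V - V6 - iv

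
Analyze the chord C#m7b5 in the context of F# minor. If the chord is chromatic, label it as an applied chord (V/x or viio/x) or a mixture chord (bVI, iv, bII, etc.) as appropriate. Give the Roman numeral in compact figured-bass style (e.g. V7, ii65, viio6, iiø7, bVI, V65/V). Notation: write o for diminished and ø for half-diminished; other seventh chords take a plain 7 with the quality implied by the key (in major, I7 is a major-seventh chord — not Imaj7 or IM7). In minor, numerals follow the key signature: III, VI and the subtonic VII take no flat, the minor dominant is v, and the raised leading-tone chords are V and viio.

The pitches C#-E-G-B form a half-diminished seventh chord rooted on C#.
C# sits a half step below D (VI in F# minor); a diminished chord there is the applied leading-tone chord of VI.

viiø7/VI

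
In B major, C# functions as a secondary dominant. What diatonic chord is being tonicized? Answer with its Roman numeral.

V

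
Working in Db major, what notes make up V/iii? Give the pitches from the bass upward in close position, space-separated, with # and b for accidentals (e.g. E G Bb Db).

C E G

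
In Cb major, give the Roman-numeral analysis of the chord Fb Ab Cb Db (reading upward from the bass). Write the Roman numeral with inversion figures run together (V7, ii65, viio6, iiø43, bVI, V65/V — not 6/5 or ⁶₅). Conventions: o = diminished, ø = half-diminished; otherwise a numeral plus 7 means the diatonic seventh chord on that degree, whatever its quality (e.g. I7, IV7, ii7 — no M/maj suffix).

The pitches Db-Fb-Ab-Cb form a minor seventh chord rooted on Db.
Db is scale degree 2 in Cb major, and a minor seventh chord on that degree is written ii7.
With Fb in the bass the chord is in first inversion, so the figured bass is 65.

ii65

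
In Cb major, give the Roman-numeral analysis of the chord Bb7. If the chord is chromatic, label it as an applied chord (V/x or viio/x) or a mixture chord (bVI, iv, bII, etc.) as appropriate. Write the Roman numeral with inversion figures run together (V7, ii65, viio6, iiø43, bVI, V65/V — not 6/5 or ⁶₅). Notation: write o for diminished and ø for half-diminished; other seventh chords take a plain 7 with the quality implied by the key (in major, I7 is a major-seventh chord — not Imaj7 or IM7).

V7/iii

Stacked in thirds the chord is Bb-D-F-Ab: a dominant seventh chord on Bb.
Bb is not a diatonic chord root with this quality in Cb major, but it lies a perfect fifth above Eb (iii), so the chord functions as an applied dominant of iii.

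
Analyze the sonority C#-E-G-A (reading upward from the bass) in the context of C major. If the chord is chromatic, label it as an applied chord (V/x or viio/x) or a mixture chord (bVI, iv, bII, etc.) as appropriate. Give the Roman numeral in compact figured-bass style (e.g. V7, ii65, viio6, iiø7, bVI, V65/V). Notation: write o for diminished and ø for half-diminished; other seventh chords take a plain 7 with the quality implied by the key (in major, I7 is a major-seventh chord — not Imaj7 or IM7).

Stacked in thirds the chord is A-C#-E-G: a dominant seventh chord on A.
A is not a diatonic chord root with this quality in C major, but it lies a perfect fifth above D (ii), so the chord functions as an applied dominant of ii.
With C# in the bass the chord is in first inversion, so the figured bass is 65.

V65/ii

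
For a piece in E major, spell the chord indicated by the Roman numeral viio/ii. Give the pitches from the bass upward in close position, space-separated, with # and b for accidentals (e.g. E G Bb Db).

viio/ii is a secondary leading-tone chord. The target ii is F# in E major; the applied chord is rooted a semitone below, on E#.
Building a diminished triad on E# gives E#-G#-B.

E# G# B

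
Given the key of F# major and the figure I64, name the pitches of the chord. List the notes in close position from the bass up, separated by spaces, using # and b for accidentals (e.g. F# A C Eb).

C# F# A#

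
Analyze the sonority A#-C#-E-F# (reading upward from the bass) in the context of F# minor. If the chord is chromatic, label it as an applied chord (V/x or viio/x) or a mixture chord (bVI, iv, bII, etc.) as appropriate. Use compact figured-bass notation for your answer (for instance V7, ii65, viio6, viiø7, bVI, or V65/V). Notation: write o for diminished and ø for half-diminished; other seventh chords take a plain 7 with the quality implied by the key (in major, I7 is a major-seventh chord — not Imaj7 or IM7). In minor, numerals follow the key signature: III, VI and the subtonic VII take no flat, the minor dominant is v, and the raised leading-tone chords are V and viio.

The pitches F#-A#-C#-E form a dominant seventh chord rooted on F#.
F# is not a diatonic chord root with this quality in F# minor, but it lies a perfect fifth above B (iv), so the chord functions as an applied dominant of iv.
With A# in the bass the chord is in first inversion, so the figured bass is 65.

V65/iv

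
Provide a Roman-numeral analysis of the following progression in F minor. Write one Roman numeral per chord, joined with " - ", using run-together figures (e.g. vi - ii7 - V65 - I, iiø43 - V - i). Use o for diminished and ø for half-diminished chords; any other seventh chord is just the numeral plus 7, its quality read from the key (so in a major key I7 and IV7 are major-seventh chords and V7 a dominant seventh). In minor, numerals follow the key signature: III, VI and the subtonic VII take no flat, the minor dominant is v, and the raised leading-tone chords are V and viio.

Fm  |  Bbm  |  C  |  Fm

i - iv - V - i

Fm: minor triad on F = scale degree 1 → i.
Bbm has root Bb, degree 4 in F minor, so iv.
C has root C, degree 5 in F minor, so V.
Fm: root F is the tonic; minor triad there is i.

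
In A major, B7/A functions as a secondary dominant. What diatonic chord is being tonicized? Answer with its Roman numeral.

The chord is a dominant seventh chord on B.
A dominant resolves down a perfect fifth: B → E. In A major, E is scale degree 5, i.e. V.

V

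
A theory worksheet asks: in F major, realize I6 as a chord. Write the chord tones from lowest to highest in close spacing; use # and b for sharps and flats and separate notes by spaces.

A C F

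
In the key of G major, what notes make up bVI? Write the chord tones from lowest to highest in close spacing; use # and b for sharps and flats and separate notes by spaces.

Eb G Bb

Scale degree 6 in G major is E; lowering it a half step gives Eb. bVI is a major triad on the lowered sixth degree, borrowed from the parallel minor.
So the chord is Eb-G-Bb, a major triad.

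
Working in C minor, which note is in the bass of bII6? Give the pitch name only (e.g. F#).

F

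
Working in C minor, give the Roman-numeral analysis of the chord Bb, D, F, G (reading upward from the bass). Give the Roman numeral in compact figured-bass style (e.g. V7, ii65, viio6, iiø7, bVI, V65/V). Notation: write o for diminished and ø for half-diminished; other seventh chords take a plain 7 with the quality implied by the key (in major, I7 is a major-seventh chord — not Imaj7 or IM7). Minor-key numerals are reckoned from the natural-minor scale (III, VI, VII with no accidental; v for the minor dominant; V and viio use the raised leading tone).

v65

Stacked in thirds the chord is G-Bb-D-F: a minor seventh chord on G.
G is scale degree 5 in C minor, and a minor seventh chord on that degree is written v7.
With Bb in the bass the chord is in first inversion, so the figured bass is 65.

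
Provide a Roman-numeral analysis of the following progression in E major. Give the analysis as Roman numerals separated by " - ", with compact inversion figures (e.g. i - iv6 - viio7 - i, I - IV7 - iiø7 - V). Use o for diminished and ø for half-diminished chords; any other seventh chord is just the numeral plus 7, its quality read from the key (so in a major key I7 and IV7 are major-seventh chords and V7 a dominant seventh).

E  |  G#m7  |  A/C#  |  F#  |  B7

E: major triad on E = scale degree 1 → I.
G#m7 has root G#, degree 3 in E major, so iii7.
A/C# has root A, degree 4 in E major, so IV6.
F# is the secondary dominant of V (major triad on F#): V/V.
B7 has root B, degree 5 in E major, so V7.

I - iii7 - IV6 - V/V - V7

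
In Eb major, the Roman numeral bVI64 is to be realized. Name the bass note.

Gb

bVI in Eb major has root Cb; the chord is Cb-Eb-Gb.
The figure 64 means second inversion — the fifth is in the bass.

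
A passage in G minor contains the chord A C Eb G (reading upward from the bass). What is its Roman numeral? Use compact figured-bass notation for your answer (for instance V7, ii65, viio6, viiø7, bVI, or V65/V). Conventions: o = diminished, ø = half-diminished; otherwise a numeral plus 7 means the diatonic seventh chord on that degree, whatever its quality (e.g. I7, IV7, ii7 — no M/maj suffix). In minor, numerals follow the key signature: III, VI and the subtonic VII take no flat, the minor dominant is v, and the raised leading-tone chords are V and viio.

iiø7

Stacked in thirds the chord is A-C-Eb-G: a half-diminished seventh chord on A.
A is scale degree 2 in G minor, and a half-diminished seventh chord on that degree is written iiø7.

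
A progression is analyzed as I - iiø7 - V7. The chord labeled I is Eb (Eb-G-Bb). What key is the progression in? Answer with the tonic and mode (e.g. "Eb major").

Eb major

I is given as Eb-G-Bb — a major triad with root Eb.
If Eb is scale degree 1 and the mode makes that degree carry a major triad, the tonic is Eb and the mode is major.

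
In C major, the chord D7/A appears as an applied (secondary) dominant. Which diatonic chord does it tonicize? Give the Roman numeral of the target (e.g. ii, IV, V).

The chord is a dominant seventh chord on D.
A dominant resolves down a perfect fifth: D → G. In C major, G is scale degree 5, i.e. V.

V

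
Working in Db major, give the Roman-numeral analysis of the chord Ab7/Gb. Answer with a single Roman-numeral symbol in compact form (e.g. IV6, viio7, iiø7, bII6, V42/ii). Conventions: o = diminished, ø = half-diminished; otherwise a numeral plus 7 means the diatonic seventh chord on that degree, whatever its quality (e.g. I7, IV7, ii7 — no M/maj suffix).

V42

The pitches Ab-C-Eb-Gb form a dominant seventh chord rooted on Ab.
Ab is scale degree 5 in Db major, and a dominant seventh chord on that degree is written V7.
With Gb in the bass the chord is in third inversion, so the figured bass is 42.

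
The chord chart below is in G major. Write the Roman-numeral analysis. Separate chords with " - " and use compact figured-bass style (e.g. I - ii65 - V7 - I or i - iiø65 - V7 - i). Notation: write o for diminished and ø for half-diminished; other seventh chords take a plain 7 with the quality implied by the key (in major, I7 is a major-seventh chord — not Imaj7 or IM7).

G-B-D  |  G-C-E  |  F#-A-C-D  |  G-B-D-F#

G-B-D: major triad on G = scale degree 1 → I.
G-C-E: root C is the subdominant; major triad there is IV64.
F#-A-C-D: root D is the dominant; dominant seventh chord there is V65.
G-B-D-F#: root G is the tonic; major seventh chord there is I7.

I - IV64 - V65 - I7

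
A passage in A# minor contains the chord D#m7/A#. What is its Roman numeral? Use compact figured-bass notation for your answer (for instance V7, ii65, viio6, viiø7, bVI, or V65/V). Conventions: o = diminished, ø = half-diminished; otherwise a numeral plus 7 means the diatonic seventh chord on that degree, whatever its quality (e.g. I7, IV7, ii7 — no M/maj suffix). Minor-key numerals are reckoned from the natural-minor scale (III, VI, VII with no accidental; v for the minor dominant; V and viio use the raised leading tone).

The pitches D#-F#-A#-C# form a minor seventh chord rooted on D#.
D# is scale degree 4 in A# minor, and a minor seventh chord on that degree is written iv7.
With A# in the bass the chord is in second inversion, so the figured bass is 43.

iv43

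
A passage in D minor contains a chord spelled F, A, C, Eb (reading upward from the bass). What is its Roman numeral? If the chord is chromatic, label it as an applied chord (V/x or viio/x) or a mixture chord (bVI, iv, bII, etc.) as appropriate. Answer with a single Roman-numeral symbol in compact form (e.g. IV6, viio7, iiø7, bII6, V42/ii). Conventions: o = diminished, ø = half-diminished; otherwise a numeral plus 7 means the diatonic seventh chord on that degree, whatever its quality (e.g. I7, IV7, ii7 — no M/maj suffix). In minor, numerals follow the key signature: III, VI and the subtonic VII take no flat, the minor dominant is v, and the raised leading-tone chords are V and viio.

V7/VI

The pitches F-A-C-Eb form a dominant seventh chord rooted on F.
F is not a diatonic chord root with this quality in D minor, but it lies a perfect fifth above Bb (VI), so the chord functions as an applied dominant of VI.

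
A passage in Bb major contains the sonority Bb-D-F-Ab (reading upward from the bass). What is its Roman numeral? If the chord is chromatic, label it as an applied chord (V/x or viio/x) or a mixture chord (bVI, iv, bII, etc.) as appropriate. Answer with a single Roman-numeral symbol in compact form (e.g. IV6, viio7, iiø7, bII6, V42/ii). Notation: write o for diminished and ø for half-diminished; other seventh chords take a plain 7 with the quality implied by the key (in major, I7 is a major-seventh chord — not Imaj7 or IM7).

V7/IV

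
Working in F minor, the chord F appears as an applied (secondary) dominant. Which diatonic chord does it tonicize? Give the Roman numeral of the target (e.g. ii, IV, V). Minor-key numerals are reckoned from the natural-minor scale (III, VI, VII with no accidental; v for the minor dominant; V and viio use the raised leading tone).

iv

The chord is a major triad on F.
A dominant resolves down a perfect fifth: F → Bb. In F minor, Bb is scale degree 4, i.e. iv.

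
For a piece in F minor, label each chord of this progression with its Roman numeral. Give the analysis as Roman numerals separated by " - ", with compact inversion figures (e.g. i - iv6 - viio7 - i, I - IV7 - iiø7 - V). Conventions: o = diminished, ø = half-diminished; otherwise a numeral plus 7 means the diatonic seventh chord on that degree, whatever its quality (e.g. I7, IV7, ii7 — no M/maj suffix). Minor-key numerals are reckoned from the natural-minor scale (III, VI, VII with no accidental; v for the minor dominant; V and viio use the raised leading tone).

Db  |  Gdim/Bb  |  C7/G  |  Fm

VI - iio6 - V43 - i

Db: root Db is the submediant; major triad there is VI.
Gdim/Bb: root G is the supertonic; diminished triad there is iio6.
C7/G: dominant seventh chord on C = scale degree 5 → V43.
Fm: minor triad on F = scale degree 1 → i.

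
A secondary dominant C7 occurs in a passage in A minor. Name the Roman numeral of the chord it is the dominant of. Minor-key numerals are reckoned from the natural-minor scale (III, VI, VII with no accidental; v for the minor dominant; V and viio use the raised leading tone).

VI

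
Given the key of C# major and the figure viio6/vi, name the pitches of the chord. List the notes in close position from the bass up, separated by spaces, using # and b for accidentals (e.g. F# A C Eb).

B# D# G##

viio6/vi is a secondary leading-tone chord. The target vi is A# in C# major; the applied chord is rooted a semitone below, on G##.
Building a diminished triad on G## gives G##-B#-D#.
The figured bass 6 indicates first inversion, placing the third (B#) in the bass: B#-D#-G##.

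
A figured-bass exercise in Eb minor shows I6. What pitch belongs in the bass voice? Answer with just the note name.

G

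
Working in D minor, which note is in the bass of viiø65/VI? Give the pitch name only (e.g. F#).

C

The applied chord viiø65/VI is rooted on A: A-C-Eb-G.
The figure 65 means first inversion — the third is in the bass.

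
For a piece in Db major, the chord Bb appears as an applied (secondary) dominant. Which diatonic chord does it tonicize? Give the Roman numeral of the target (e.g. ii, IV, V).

The chord is a major triad on Bb.
A dominant resolves down a perfect fifth: Bb → Eb. In Db major, Eb is scale degree 2, i.e. ii.

ii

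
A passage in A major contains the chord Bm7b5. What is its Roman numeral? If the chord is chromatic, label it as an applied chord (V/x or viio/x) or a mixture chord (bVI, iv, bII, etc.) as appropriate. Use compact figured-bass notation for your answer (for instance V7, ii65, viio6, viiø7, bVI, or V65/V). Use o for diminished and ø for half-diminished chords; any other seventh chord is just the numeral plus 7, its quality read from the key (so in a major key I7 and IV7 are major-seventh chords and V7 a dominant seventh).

iiø7

The pitches B-D-F-A form a half-diminished seventh chord rooted on B.
B is the second degree of A major. This is the half-diminished supertonic seventh, borrowed from the parallel minor.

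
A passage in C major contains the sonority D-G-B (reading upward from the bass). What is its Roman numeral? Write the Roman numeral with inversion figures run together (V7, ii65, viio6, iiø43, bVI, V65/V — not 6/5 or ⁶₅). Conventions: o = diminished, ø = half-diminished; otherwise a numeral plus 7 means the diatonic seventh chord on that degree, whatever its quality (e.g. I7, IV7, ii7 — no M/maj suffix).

V64

Stacked in thirds the chord is G-B-D: a major triad on G.
G is scale degree 5 in C major, and a major triad on that degree is written V.
With D in the bass the chord is in second inversion, so the figured bass is 64.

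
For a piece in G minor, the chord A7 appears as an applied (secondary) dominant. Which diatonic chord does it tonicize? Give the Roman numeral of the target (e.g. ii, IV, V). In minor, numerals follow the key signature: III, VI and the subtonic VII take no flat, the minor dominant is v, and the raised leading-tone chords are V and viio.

V

The chord is a dominant seventh chord on A.
A dominant resolves down a perfect fifth: A → D. In G minor, D is scale degree 5, i.e. V.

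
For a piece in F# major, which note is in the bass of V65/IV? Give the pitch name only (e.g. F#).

The applied chord V65/IV is rooted on F#: F#-A#-C#-E.
The figure 65 means first inversion — the third is in the bass.

A#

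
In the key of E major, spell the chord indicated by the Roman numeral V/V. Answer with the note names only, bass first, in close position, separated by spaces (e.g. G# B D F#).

F# A# C#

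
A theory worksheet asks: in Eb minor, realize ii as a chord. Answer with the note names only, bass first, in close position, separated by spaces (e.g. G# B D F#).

F Ab C

ii is the minor supertonic, borrowed from the parallel major (the Dorian ii). In Eb minor that root is F.
So the chord is F-Ab-C, a minor triad.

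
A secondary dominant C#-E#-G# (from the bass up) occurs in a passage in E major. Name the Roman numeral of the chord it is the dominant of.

The chord is a major triad on C#.
A dominant resolves down a perfect fifth: C# → F#. In E major, F# is scale degree 2, i.e. ii.

ii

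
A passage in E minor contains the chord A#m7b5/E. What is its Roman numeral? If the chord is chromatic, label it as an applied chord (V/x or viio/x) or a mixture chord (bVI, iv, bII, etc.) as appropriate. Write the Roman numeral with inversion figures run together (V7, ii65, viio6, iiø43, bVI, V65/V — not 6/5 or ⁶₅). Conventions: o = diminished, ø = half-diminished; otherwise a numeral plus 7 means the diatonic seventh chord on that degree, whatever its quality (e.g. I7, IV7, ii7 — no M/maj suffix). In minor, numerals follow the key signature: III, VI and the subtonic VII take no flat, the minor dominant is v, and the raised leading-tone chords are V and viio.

Stacked in thirds the chord is A#-C#-E-G#: a half-diminished seventh chord on A#.
A# sits a half step below B (V in E minor); a diminished chord there is the applied leading-tone chord of V.
With E in the bass the chord is in second inversion, so the figured bass is 43.

viiø43/V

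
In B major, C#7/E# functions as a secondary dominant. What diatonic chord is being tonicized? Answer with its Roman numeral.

The chord is a dominant seventh chord on C#.
A dominant resolves down a perfect fifth: C# → F#. In B major, F# is scale degree 5, i.e. V.

V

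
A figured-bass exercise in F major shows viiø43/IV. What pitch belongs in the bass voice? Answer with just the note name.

Eb

The applied chord viiø43/IV is rooted on A: A-C-Eb-G.
The figure 43 means second inversion — the fifth is in the bass.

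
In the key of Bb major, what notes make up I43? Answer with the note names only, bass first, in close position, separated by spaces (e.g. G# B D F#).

The numeral's case and figure indicate a major seventh chord. In Bb major its root, the first degree, is Bb.
That chord is spelled Bb-D-F-A.
With the 43 figure the chord is in second inversion; from the bass F upward in close position it reads F-A-Bb-D.

F A Bb D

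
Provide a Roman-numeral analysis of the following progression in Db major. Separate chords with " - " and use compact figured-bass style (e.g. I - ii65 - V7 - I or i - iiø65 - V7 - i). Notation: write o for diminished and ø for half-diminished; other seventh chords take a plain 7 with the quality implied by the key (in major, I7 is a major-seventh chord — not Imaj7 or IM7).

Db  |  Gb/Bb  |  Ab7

Db: root Db is the tonic; major triad there is I.
Gb/Bb: root Gb is the subdominant; major triad there is IV6.
Ab7 has root Ab, degree 5 in Db major, so V7.

I - IV6 - V7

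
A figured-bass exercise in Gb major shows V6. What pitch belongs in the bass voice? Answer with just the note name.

V in Gb major has root Db; the chord is Db-F-Ab.
The figure 6 means first inversion — the third is in the bass.

F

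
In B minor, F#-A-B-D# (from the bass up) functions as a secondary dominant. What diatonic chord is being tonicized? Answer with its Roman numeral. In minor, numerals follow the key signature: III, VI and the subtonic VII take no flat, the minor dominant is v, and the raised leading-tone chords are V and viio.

iv

The chord is a dominant seventh chord on B.
A dominant resolves down a perfect fifth: B → E. In B minor, E is scale degree 4, i.e. iv.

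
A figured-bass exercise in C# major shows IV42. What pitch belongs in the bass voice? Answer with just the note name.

E#

IV in C# major has root F#; the chord is F#-A#-C#-E#.
The figure 42 means third inversion — the seventh is in the bass.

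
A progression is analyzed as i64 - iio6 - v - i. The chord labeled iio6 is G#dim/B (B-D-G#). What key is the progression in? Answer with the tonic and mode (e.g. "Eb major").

The chord G#dim/B is a diminished triad rooted on G#; its label is iio6.
Counting down one scale step from G# places the tonic on F#; a diminished triad on degree 2 is diatonic only in minor.

F# minor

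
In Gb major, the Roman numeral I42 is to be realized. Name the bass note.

F

I in Gb major has root Gb; the chord is Gb-Bb-Db-F.
The figure 42 means third inversion — the seventh is in the bass.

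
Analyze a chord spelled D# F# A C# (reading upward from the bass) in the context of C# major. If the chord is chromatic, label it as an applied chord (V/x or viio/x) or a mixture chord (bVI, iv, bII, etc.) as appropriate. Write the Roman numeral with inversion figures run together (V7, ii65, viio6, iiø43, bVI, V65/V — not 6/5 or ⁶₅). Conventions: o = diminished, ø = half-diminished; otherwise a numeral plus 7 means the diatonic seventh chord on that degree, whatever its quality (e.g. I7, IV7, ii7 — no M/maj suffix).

iiø7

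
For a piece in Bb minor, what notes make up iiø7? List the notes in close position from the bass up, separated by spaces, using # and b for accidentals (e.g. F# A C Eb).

C Eb Gb Bb

The numeral's case and figure indicate a half-diminished seventh chord. In Bb minor its root, the second degree, is C.
Stacking thirds from C gives C-Eb-Gb-Bb.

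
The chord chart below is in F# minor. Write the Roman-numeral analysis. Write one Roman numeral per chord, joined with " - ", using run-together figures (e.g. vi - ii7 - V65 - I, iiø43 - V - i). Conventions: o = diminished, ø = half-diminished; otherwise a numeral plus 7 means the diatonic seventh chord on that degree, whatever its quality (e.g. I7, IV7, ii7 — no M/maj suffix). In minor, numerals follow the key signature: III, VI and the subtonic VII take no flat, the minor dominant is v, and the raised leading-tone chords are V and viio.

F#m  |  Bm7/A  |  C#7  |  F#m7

i - iv42 - V7 - i7

F#m: root F# is the tonic; minor triad there is i.
Bm7/A: root B is the subdominant; minor seventh chord there is iv42.
C#7: dominant seventh chord on C# = scale degree 5 → V7.
F#m7: minor seventh chord on F# = scale degree 1 → i7.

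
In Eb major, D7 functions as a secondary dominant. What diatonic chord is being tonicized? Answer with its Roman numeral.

The chord is a dominant seventh chord on D.
A dominant resolves down a perfect fifth: D → G. In Eb major, G is scale degree 3, i.e. iii.

iii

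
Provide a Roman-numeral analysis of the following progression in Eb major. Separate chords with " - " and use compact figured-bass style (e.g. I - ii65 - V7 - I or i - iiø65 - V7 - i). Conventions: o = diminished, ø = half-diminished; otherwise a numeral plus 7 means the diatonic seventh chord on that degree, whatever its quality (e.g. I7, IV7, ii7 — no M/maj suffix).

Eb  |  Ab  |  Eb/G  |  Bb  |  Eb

I - IV - I6 - V - I

Eb: root Eb is the tonic; major triad there is I.
Ab has root Ab, degree 4 in Eb major, so IV.
Eb/G: major triad on Eb = scale degree 1 → I6.
Bb: root Bb is the dominant; major triad there is V.
Eb: major triad on Eb = scale degree 1 → I.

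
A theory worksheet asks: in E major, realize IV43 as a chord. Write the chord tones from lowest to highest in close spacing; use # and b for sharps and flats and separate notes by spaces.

E G# A C#

The numeral's case and figure indicate a major seventh chord. In E major its root, scale degree 4, is A.
Stacking thirds from A gives A-C#-E-G#.
With the 43 figure the chord is in second inversion; from the bass E upward in close position it reads E-G#-A-C#.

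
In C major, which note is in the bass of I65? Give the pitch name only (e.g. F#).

I in C major has root C; the chord is C-E-G-B.
The figure 65 means first inversion — the third is in the bass.

E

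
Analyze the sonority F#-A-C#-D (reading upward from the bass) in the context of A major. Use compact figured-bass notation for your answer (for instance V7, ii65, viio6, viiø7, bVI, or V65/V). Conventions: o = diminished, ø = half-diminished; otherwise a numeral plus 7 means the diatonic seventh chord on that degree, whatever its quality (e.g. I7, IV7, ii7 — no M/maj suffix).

The pitches D-F#-A-C# form a major seventh chord rooted on D.
In A major, D is the subdominant; the diatonic major seventh chord there is IV7.
With F# in the bass the chord is in first inversion, so the figured bass is 65.

IV65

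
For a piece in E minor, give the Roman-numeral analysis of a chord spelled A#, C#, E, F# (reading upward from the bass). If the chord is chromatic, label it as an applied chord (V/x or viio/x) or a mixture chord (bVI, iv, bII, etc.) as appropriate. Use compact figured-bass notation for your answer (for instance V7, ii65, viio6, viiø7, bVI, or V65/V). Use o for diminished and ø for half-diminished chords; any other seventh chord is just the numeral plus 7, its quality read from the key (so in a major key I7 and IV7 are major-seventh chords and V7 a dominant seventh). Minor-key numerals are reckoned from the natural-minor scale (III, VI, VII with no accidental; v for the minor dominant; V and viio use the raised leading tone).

V65/V

The pitches F#-A#-C#-E form a dominant seventh chord rooted on F#.
F# is not a diatonic chord root with this quality in E minor, but it lies a perfect fifth above B (V), so the chord functions as an applied dominant of V.
With A# in the bass the chord is in first inversion, so the figured bass is 65.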